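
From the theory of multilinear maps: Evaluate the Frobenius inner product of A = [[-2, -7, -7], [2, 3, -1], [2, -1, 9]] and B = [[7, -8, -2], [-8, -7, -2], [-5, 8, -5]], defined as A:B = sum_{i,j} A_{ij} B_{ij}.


A:B = sum over all i,j of A_{ij} * B_{ij}.
Row 1: -2*7=-14, -7*-8=56, -7*-2=14 => row sum = 56
Row 2: 2*-8=-16, 3*-7=-21, -1*-2=2 => row sum = -35
Row 3: 2*-5=-10, -1*8=-8, 9*-5=-45 => row sum = -63
Total = 56 + -35 + -63 = -42

-42


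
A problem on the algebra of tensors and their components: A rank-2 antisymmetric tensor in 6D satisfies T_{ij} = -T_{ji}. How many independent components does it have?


An antisymmetric rank-2 tensor satisfies A_{ij} = -A_{ji}, so diagonal entries are zero.
The independent components are the upper-triangular entries: C(n, 2) = n(n-1)/2.
n = 6
C(6, 2) = 6 * 5 / 2 = 30 / 2 = 15

15


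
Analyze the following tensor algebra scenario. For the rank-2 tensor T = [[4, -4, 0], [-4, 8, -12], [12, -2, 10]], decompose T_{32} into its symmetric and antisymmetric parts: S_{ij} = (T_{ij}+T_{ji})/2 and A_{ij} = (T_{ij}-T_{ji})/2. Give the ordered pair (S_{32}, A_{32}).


T_{32} = -2
T_{23} = -12
S_{32} = (-2 + -12)/2 = -14/2 = -7
A_{32} = (-2 - -12)/2 = 10/2 = 5
Check: S + A = -7 + 5 = -2 = T_{32}.

(-7, 5)


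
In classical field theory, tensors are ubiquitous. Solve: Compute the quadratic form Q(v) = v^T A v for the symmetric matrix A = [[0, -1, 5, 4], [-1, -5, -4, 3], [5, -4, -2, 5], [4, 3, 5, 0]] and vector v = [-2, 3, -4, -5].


First compute Av:
(Av)_1 = 0*-2 + -1*3 + 5*-4 + 4*-5 = -43
(Av)_2 = -1*-2 + -5*3 + -4*-4 + 3*-5 = -12
(Av)_3 = 5*-2 + -4*3 + -2*-4 + 5*-5 = -39
(Av)_4 = 4*-2 + 3*3 + 5*-4 + 0*-5 = -19
Av = [-43, -12, -39, -19]
Then v^T (Av) = -2*-43 + 3*-12 + -4*-39 + -5*-19
= 86 + -36 + 156 + 95 = 301

301


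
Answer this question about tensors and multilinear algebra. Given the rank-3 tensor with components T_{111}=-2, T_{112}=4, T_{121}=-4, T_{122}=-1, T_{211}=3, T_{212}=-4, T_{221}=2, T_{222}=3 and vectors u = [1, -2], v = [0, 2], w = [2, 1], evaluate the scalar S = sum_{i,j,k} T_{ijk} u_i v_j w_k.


S = sum over i,j,k of T_{ijk} u_i v_j w_k. Expanding all 8 terms:
T_{111}*u_1*v_1*w_1 = -2*1*0*2 = 0  (running total: 0)
T_{112}*u_1*v_1*w_2 = 4*1*0*1 = 0  (running total: 0)
T_{121}*u_1*v_2*w_1 = -4*1*2*2 = -16  (running total: -16)
T_{122}*u_1*v_2*w_2 = -1*1*2*1 = -2  (running total: -18)
T_{211}*u_2*v_1*w_1 = 3*-2*0*2 = 0  (running total: -18)
T_{212}*u_2*v_1*w_2 = -4*-2*0*1 = 0  (running total: -18)
T_{221}*u_2*v_2*w_1 = 2*-2*2*2 = -16  (running total: -34)
T_{222}*u_2*v_2*w_2 = 3*-2*2*1 = -12  (running total: -46)
S = -46

-46


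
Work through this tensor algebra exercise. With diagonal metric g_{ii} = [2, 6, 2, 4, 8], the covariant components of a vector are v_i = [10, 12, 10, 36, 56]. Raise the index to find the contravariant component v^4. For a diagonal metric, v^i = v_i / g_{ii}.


To raise an index with a diagonal metric: v^i = v_i / g_{ii}.
For index 4: v_4 = 36, g_{44} = 4
v^4 = 36 / 4 = 9

9


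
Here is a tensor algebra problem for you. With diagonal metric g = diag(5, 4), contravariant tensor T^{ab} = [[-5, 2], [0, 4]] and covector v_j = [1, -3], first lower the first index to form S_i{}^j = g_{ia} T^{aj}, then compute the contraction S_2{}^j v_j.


Step 1: lower the first index. For a diagonal metric, g_{ia} T^{aj} = g_{ii} T^{ij} (no sum on i).
g_{22} = 4
S_2{}^1 = 4 * T^{21} = 4 * 0 = 0
S_2{}^2 = 4 * T^{22} = 4 * 4 = 16
Step 2: contract S_2{}^j with v_j.
S_2{}^1 * v_1 = 0 * 1 = 0
S_2{}^2 * v_2 = 16 * -3 = -48
Result = 0 + -48 = -48

-48


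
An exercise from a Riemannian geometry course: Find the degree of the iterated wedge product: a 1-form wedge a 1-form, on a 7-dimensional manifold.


The degree of a wedge product is the sum of the degrees of the individual forms.
Degrees: 1, 1
Total degree = 1 + 1 = 2

2


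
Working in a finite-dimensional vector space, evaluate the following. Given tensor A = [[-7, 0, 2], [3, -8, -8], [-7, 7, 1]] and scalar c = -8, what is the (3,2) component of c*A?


Scalar multiplication: (cA)_{ij} = c * A_{ij}.
c = -8
A_{32} = 7
(cA)_{32} = -8 * 7 = -56

-56


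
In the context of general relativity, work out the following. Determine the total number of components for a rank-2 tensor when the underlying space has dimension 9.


The number of components of a rank-r tensor in d dimensions is d^r.
Here d = 9 and r = 2.
9^2 = 81

81


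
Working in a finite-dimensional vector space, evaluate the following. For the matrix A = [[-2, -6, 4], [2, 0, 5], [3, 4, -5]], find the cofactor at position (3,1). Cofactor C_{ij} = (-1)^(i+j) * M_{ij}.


To find cofactor C_{31}, delete row 3 and column 1.
The resulting 2x2 submatrix is: [[-6, 4], [0, 5]]
Minor M_{31} = -6*5 - 4*0
  = -30 - 0 = -30
Sign = (-1)^(3+1) = (-1)^4 = 1
Cofactor C_{31} = 1 * -30 = -30

-30


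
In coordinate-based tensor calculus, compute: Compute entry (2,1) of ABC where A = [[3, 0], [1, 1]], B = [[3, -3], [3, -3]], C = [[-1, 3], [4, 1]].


(ABC)_{21} = sum_m (AB)_{2m} C_{m1}. First compute row 2 of AB.
(AB)_{21} = 1*3 + 1*3 = 6
(AB)_{22} = 1*-3 + 1*-3 = -6
Now contract with column 1 of C:
(AB)_{21} * C_{11} = 6 * -1 = -6
(AB)_{22} * C_{21} = -6 * 4 = -24
(ABC)_{21} = -6 + -24 = -30

-30


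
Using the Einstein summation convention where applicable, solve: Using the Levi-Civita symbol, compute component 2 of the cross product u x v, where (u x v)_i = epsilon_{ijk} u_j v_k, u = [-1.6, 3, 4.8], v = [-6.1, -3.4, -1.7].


(u x v)_2 = sum_{j,k} epsilon_{2jk} u_j v_k. Only permutations of (1,2,3) contribute; the two non-zero terms are:
eps_{213} u_1 v_3 = -1 * -1.6 * -1.7 = -2.72
eps_{231} u_3 v_1 = 1 * 4.8 * -6.1 = -29.28
(u x v)_2 = -32

-32


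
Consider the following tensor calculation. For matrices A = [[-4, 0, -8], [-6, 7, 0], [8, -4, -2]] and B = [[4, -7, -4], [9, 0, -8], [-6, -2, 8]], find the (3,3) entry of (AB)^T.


(AB)^T_{ij} = (AB)_{ji} = sum_k A_{jk} B_{ki}.
For i=3, j=3 we need (AB)_{33}:
A_{31} * B_{13} = 8 * -4 = -32
A_{32} * B_{23} = -4 * -8 = 32
A_{33} * B_{33} = -2 * 8 = -16
Sum = -32 + 32 + -16 = -16

-16


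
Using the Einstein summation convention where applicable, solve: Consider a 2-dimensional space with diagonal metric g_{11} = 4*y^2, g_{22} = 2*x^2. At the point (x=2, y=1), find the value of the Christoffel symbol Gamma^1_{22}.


For a diagonal metric, Gamma^k_{ij} = (1/2) g^{kk} (dg_{ik}/dx_j + dg_{jk}/dx_i - dg_{ij}/dx_k).
The metric is diagonal, so g_{ab} = 0 for a != b.
At the given point: g_{11} = 4, g_{22} = 8
g^{11} = 1/4
dg_{21}/dx_2 = 0 (off-diagonal)
dg_{21}/dx_2 = 0 (off-diagonal)
dg_{22}/dx_1 = dg_{22}/dx_1 = 8
Numerator = 0 + 0 - 8 = -8
Gamma^1_{22} = -8 / (2 * 4) = -1

-1


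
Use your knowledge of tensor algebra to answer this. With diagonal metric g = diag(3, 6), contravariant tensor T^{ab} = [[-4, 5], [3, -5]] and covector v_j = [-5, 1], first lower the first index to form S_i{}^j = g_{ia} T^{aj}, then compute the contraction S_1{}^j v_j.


Step 1: lower the first index. For a diagonal metric, g_{ia} T^{aj} = g_{ii} T^{ij} (no sum on i).
g_{11} = 3
S_1{}^1 = 3 * T^{11} = 3 * -4 = -12
S_1{}^2 = 3 * T^{12} = 3 * 5 = 15
Step 2: contract S_1{}^j with v_j.
S_1{}^1 * v_1 = -12 * -5 = 60
S_1{}^2 * v_2 = 15 * 1 = 15
Result = 60 + 15 = 75

75


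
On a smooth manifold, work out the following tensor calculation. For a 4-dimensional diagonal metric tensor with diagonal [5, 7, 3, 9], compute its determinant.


For a diagonal metric, the determinant is the product of diagonal entries.
Diagonal entries: 5, 7, 3, 9
det(g) = 5 * 7 * 3 * 9 = 945

945


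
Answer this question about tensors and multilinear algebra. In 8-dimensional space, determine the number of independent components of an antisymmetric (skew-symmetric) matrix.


An antisymmetric rank-2 tensor satisfies A_{ij} = -A_{ji}, so diagonal entries are zero.
The independent components are the upper-triangular entries: C(n, 2) = n(n-1)/2.
n = 8
C(8, 2) = 8 * 7 / 2 = 56 / 2 = 28

28


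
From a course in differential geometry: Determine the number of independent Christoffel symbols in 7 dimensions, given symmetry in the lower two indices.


Christoffel symbols Gamma^k_{ij} are symmetric in i,j, so there are d * d(d+1)/2 independent symbols.
d = 7
d(d+1)/2 = 7 * 8 / 2 = 28
Total = 7 * 28 = 196

196


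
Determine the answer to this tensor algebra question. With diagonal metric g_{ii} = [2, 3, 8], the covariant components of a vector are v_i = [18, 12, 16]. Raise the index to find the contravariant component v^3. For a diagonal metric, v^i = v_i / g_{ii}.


To raise an index with a diagonal metric: v^i = v_i / g_{ii}.
For index 3: v_3 = 16, g_{33} = 8
v^3 = 16 / 8 = 2

2


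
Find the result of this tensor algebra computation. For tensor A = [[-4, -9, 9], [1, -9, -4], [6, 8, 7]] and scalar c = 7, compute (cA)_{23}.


Scalar multiplication: (cA)_{ij} = c * A_{ij}.
c = 7
A_{23} = -4
(cA)_{23} = 7 * -4 = -28

-28


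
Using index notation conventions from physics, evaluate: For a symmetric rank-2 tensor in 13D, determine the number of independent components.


A symmetric rank-2 tensor in d dimensions has d(d+1)/2 independent components.
d = 13
d(d+1)/2 = 13 * 14 / 2 = 182 / 2 = 91

91


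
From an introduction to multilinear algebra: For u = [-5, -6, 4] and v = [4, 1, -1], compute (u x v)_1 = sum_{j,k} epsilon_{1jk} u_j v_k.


(u x v)_1 = sum_{j,k} epsilon_{1jk} u_j v_k. Only permutations of (1,2,3) contribute; the two non-zero terms are:
eps_{123} u_2 v_3 = 1 * -6 * -1 = 6
eps_{132} u_3 v_2 = -1 * 4 * 1 = -4
(u x v)_1 = 2

2


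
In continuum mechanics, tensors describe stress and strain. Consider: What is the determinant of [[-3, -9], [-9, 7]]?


For a 2x2 matrix [[a, b], [c, d]], det = a*d - b*c.
a = -3, b = -9, c = -9, d = 7
a*d = -3 * 7 = -21
b*c = -9 * -9 = 81
det = -21 - 81 = -102

-102


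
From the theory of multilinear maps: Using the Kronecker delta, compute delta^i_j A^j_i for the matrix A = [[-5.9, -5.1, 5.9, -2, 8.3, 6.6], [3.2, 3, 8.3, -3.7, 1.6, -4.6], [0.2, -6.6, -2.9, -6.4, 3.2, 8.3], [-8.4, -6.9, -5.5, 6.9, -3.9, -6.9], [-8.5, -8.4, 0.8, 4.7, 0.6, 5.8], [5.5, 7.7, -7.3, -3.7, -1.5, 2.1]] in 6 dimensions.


The contraction (trace) of a rank-2 tensor is the sum of its diagonal elements.
Diagonal entries: A[1,1] = -5.9, A[2,2] = 3, A[3,3] = -2.9, A[4,4] = 6.9, A[5,5] = 0.6, A[6,6] = 2.1
Tr(A) = -5.9 + 3 + -2.9 + 6.9 + 0.6 + 2.1 = 3.8

3.8


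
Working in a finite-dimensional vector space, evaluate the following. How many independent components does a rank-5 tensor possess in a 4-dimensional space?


The number of components of a rank-r tensor in d dimensions is d^r.
Here d = 4 and r = 5.
4^5 = 1024

1024


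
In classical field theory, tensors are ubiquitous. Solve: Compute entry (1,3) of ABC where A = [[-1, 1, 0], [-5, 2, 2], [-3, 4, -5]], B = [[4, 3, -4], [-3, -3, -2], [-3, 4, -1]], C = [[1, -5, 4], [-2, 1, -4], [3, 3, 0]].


(ABC)_{13} = sum_m (AB)_{1m} C_{m3}. First compute row 1 of AB.
(AB)_{11} = -1*4 + 1*-3 + 0*-3 = -7
(AB)_{12} = -1*3 + 1*-3 + 0*4 = -6
(AB)_{13} = -1*-4 + 1*-2 + 0*-1 = 2
Now contract with column 3 of C:
(AB)_{11} * C_{13} = -7 * 4 = -28
(AB)_{12} * C_{23} = -6 * -4 = 24
(AB)_{13} * C_{33} = 2 * 0 = 0
(ABC)_{13} = -28 + 24 + 0 = -4

-4


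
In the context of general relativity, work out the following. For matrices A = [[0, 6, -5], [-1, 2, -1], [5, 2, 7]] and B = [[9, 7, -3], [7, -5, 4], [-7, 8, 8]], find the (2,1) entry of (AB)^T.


(AB)^T_{ij} = (AB)_{ji} = sum_k A_{jk} B_{ki}.
For i=2, j=1 we need (AB)_{12}:
A_{11} * B_{12} = 0 * 7 = 0
A_{12} * B_{22} = 6 * -5 = -30
A_{13} * B_{32} = -5 * 8 = -40
Sum = 0 + -30 + -40 = -70

-70


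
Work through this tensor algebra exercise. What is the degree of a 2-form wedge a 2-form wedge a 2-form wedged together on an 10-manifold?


The degree of a wedge product is the sum of the degrees of the individual forms.
Degrees: 2, 2, 2
Total degree = 2 + 2 + 2 = 6

6


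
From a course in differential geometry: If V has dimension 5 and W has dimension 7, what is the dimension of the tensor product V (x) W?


The dimension of a tensor product is the product of dimensions.
dim(V) = 5, dim(W) = 7
dim(V (x) W) = 5 * 7 = 35

35


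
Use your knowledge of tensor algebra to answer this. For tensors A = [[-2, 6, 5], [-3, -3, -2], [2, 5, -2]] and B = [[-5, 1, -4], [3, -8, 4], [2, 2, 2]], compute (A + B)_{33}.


Tensor addition is component-wise: (A + B)_{ij} = A_{ij} + B_{ij}.
A_{33} = -2
B_{33} = 2
(A + B)_{33} = -2 + 2 = 0

0


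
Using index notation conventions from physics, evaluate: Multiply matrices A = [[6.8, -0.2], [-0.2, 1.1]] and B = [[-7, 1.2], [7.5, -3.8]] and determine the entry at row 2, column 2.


(AB)_{ij} = sum_k A_{ik} B_{kj}.
For i=2, j=2:
A_{21} * B_{12} = -0.2 * 1.2 = -0.24
A_{22} * B_{22} = 1.1 * -3.8 = -4.18
Sum = -0.24 + -4.18 = -4.42

-4.42


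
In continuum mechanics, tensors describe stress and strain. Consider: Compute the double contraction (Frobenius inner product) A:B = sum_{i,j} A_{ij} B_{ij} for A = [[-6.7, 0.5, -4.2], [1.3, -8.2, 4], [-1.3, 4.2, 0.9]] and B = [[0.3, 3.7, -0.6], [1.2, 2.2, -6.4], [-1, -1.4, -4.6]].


A:B = sum over all i,j of A_{ij} * B_{ij}.
Row 1: -6.7*0.3=-2.01, 0.5*3.7=1.85, -4.2*-0.6=2.52 => row sum = 2.36
Row 2: 1.3*1.2=1.56, -8.2*2.2=-18.04, 4*-6.4=-25.6 => row sum = -42.08
Row 3: -1.3*-1=1.3, 4.2*-1.4=-5.88, 0.9*-4.6=-4.14 => row sum = -8.72
Total = 2.36 + -42.08 + -8.72 = -48.44

-48.44


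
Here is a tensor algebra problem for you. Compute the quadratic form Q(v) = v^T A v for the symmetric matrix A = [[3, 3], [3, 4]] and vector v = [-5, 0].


First compute Av:
(Av)_1 = 3*-5 + 3*0 = -15
(Av)_2 = 3*-5 + 4*0 = -15
Av = [-15, -15]
Then v^T (Av) = -5*-15 + 0*-15
= 75 + 0 = 75

75


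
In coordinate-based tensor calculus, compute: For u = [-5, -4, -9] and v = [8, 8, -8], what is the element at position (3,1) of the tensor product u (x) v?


The outer product entry T_{ij} = u_i * v_j.
We need i=3, j=1.
u_3 = -9, v_1 = 8
T_{3,1} = -9 * 8 = -72

-72


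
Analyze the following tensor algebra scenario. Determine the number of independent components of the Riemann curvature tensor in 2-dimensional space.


The Riemann tensor in d dimensions has d^2(d^2 - 1)/12 independent components.
d = 2, so d^2 = 4
d^2 - 1 = 3
d^2(d^2 - 1) = 4 * 3 = 12
Divide by 12: 12 / 12 = 1

1


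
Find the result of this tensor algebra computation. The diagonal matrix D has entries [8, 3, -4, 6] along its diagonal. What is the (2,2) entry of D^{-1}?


For a diagonal matrix, the inverse has entries (D^{-1})_{ii} = 1/d_{ii}.
The diagonal entries are: d_{11} = 8, d_{22} = 3, d_{33} = -4, d_{44} = 6
We need (D^{-1})_{22} = 1/d_{22} = 1/3 = 1/3

1/3


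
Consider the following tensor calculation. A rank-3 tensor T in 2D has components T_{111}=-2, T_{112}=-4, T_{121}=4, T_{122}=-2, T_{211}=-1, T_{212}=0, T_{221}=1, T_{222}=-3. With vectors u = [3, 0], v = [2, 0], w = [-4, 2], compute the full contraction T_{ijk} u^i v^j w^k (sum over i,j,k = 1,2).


S = sum over i,j,k of T_{ijk} u_i v_j w_k. Expanding all 8 terms:
T_{111}*u_1*v_1*w_1 = -2*3*2*-4 = 48  (running total: 48)
T_{112}*u_1*v_1*w_2 = -4*3*2*2 = -48  (running total: 0)
T_{121}*u_1*v_2*w_1 = 4*3*0*-4 = 0  (running total: 0)
T_{122}*u_1*v_2*w_2 = -2*3*0*2 = 0  (running total: 0)
T_{211}*u_2*v_1*w_1 = -1*0*2*-4 = 0  (running total: 0)
T_{212}*u_2*v_1*w_2 = 0*0*2*2 = 0  (running total: 0)
T_{221}*u_2*v_2*w_1 = 1*0*0*-4 = 0  (running total: 0)
T_{222}*u_2*v_2*w_2 = -3*0*0*2 = 0  (running total: 0)
S = 0

0


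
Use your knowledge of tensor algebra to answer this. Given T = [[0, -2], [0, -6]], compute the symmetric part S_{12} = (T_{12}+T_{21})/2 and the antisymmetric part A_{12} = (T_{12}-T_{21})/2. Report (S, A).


T_{12} = -2
T_{21} = 0
S_{12} = (-2 + 0)/2 = -2/2 = -1
A_{12} = (-2 - 0)/2 = -2/2 = -1
Check: S + A = -1 + -1 = -2 = T_{12}.

(-1, -1)


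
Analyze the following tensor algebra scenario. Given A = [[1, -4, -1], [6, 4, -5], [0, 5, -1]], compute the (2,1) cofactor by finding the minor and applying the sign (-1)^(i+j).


To find cofactor C_{21}, delete row 2 and column 1.
The resulting 2x2 submatrix is: [[-4, -1], [5, -1]]
Minor M_{21} = -4*-1 - -1*5
  = 4 - -5 = 9
Sign = (-1)^(2+1) = (-1)^3 = -1
Cofactor C_{21} = -1 * 9 = -9

-9


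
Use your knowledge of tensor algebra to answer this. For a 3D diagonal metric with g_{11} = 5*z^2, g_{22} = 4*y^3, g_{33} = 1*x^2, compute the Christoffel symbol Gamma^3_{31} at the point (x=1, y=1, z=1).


For a diagonal metric, Gamma^k_{ij} = (1/2) g^{kk} (dg_{ik}/dx_j + dg_{jk}/dx_i - dg_{ij}/dx_k).
The metric is diagonal, so g_{ab} = 0 for a != b.
At the given point: g_{11} = 5, g_{22} = 4, g_{33} = 1
g^{33} = 1/1
dg_{33}/dx_1 = dg_{33}/dx_1 = 2
dg_{13}/dx_3 = 0 (off-diagonal)
dg_{31}/dx_3 = 0 (off-diagonal)
Numerator = 2 + 0 - 0 = 2
Gamma^3_{31} = 2 / (2 * 1) = 1

1


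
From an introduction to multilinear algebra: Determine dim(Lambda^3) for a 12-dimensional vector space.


The dimension of the space of p-forms on an n-dimensional space is C(n, p).
n = 12, p = 3
C(12, 3) = 12! / (3! * 9!) = 220

220


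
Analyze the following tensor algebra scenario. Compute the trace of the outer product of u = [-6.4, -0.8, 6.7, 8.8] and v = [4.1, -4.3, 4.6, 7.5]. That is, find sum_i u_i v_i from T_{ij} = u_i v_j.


The outer product gives T_{ij} = u_i v_j.
The trace (contraction) is Tr(T) = sum_i T_{ii} = sum_i u_i v_i.
Diagonal entries:
T_{11} = u_1 * v_1 = -6.4 * 4.1 = -26.24
T_{22} = u_2 * v_2 = -0.8 * -4.3 = 3.44
T_{33} = u_3 * v_3 = 6.7 * 4.6 = 30.82
T_{44} = u_4 * v_4 = 8.8 * 7.5 = 66
Tr(T) = -26.24 + 3.44 + 30.82 + 66 = 74.02

74.02


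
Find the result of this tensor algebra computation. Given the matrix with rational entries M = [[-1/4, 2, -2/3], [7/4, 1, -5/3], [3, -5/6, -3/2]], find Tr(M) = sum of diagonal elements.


The trace is the sum of diagonal entries.
Diagonal: M[1,1] = -1/4, M[2,2] = 1, M[3,3] = -3/2
Tr(M) = -1/4 + 1 + -3/2
Computing step by step:
After adding M[1,1]: -1/4
After adding M[2,2]: 3/4
After adding M[3,3]: -3/4
Tr(M) = -3/4

-3/4


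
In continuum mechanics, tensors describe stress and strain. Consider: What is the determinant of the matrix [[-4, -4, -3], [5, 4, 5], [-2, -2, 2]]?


Expanding along the first row, det(A) = a11*M_11 - a12*M_12 + a13*M_13, where M_1j is the (1,j) minor.
Minor M_11 = 4*2 - 5*-2 = 18
Minor M_12 = 5*2 - 5*-2 = 20
Minor M_13 = 5*-2 - 4*-2 = -2
det = -4*(18) - -4*(20) + -3*(-2)
    = -72 - -80 + 6
    = 14

14


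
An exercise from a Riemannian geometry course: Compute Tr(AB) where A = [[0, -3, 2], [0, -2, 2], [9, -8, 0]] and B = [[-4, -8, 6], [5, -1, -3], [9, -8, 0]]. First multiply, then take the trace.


Tr(AB) = sum_i (AB)_{ii} where (AB)_{ii} = sum_k A_{ik} B_{ki}.
(AB)_{11} = 0*-4 + -3*5 + 2*9 = 3
(AB)_{22} = 0*-8 + -2*-1 + 2*-8 = -14
(AB)_{33} = 9*6 + -8*-3 + 0*0 = 78
Tr(AB) = 3 + -14 + 78 = 67

67


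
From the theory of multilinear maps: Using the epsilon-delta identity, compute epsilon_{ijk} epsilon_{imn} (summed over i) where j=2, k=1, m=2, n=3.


Using the identity: epsilon_{ijk} epsilon_{imn} = delta_{jm} delta_{kn} - delta_{jn} delta_{km}.
delta_{22} = 1
delta_{13} = 0
delta_{23} = 0
delta_{12} = 0
Result = 1 * 0 - 0 * 0 = 0 - 0 = 0

0


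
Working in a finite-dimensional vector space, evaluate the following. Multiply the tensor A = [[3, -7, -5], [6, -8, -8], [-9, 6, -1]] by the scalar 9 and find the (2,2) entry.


Scalar multiplication: (cA)_{ij} = c * A_{ij}.
c = 9
A_{22} = -8
(cA)_{22} = 9 * -8 = -72

-72


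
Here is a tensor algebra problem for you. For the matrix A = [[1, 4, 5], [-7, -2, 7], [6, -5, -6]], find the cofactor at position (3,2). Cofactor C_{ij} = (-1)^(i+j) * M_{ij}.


To find cofactor C_{32}, delete row 3 and column 2.
The resulting 2x2 submatrix is: [[1, 5], [-7, 7]]
Minor M_{32} = 1*7 - 5*-7
  = 7 - -35 = 42
Sign = (-1)^(3+2) = (-1)^5 = -1
Cofactor C_{32} = -1 * 42 = -42

-42


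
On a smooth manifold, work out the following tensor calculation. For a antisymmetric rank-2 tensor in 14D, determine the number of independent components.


A antisymmetric rank-2 tensor in d dimensions has d(d-1)/2 independent components.
d = 14
d(d-1)/2 = 14 * 13 / 2 = 182 / 2 = 91

91


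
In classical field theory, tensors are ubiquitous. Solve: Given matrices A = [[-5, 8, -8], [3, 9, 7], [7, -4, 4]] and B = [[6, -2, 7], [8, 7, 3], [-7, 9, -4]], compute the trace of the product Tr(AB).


Tr(AB) = sum_i (AB)_{ii} where (AB)_{ii} = sum_k A_{ik} B_{ki}.
(AB)_{11} = -5*6 + 8*8 + -8*-7 = 90
(AB)_{22} = 3*-2 + 9*7 + 7*9 = 120
(AB)_{33} = 7*7 + -4*3 + 4*-4 = 21
Tr(AB) = 90 + 120 + 21 = 231

231


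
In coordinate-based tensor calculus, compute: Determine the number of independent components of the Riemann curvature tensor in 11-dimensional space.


The Riemann tensor in d dimensions has d^2(d^2 - 1)/12 independent components.
d = 11, so d^2 = 121
d^2 - 1 = 120
d^2(d^2 - 1) = 121 * 120 = 14520
Divide by 12: 14520 / 12 = 1210

1210


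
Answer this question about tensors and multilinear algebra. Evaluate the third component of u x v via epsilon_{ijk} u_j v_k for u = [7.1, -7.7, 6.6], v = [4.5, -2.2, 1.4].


(u x v)_3 = sum_{j,k} epsilon_{3jk} u_j v_k. Only permutations of (1,2,3) contribute; the two non-zero terms are:
eps_{312} u_1 v_2 = 1 * 7.1 * -2.2 = -15.62
eps_{321} u_2 v_1 = -1 * -7.7 * 4.5 = 34.65
(u x v)_3 = 19.03

19.03


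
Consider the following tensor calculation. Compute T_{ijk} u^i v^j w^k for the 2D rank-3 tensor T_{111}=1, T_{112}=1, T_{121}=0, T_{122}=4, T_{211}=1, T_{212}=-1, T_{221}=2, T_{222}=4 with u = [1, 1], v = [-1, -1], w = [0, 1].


S = sum over i,j,k of T_{ijk} u_i v_j w_k. Expanding all 8 terms:
T_{111}*u_1*v_1*w_1 = 1*1*-1*0 = 0  (running total: 0)
T_{112}*u_1*v_1*w_2 = 1*1*-1*1 = -1  (running total: -1)
T_{121}*u_1*v_2*w_1 = 0*1*-1*0 = 0  (running total: -1)
T_{122}*u_1*v_2*w_2 = 4*1*-1*1 = -4  (running total: -5)
T_{211}*u_2*v_1*w_1 = 1*1*-1*0 = 0  (running total: -5)
T_{212}*u_2*v_1*w_2 = -1*1*-1*1 = 1  (running total: -4)
T_{221}*u_2*v_2*w_1 = 2*1*-1*0 = 0  (running total: -4)
T_{222}*u_2*v_2*w_2 = 4*1*-1*1 = -4  (running total: -8)
S = -8

-8


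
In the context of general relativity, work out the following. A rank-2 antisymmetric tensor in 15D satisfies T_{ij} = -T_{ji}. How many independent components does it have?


An antisymmetric rank-2 tensor satisfies A_{ij} = -A_{ji}, so diagonal entries are zero.
The independent components are the upper-triangular entries: C(n, 2) = n(n-1)/2.
n = 15
C(15, 2) = 15 * 14 / 2 = 210 / 2 = 105

105


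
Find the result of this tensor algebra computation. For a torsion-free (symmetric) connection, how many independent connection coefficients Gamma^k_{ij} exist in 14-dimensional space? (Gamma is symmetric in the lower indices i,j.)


Christoffel symbols Gamma^k_{ij} are symmetric in i,j, so there are d * d(d+1)/2 independent symbols.
d = 14
d(d+1)/2 = 14 * 15 / 2 = 105
Total = 14 * 105 = 1470

1470


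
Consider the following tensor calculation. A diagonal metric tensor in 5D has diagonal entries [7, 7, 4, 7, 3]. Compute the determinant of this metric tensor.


For a diagonal metric, the determinant is the product of diagonal entries.
Diagonal entries: 7, 7, 4, 7, 3
det(g) = 7 * 7 * 4 * 7 * 3 = 4116

4116


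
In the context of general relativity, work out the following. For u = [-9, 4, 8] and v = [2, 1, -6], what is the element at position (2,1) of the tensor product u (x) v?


The outer product entry T_{ij} = u_i * v_j.
We need i=2, j=1.
u_2 = 4, v_1 = 2
T_{2,1} = 4 * 2 = 8

8


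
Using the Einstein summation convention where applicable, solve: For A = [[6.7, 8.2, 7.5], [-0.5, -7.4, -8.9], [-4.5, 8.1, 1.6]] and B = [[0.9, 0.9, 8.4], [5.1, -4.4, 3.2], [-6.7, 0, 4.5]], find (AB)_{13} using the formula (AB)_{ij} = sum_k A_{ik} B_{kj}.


(AB)_{ij} = sum_k A_{ik} B_{kj}.
For i=1, j=3:
A_{11} * B_{13} = 6.7 * 8.4 = 56.28
A_{12} * B_{23} = 8.2 * 3.2 = 26.24
A_{13} * B_{33} = 7.5 * 4.5 = 33.75
Sum = 56.28 + 26.24 + 33.75 = 116.27

116.27


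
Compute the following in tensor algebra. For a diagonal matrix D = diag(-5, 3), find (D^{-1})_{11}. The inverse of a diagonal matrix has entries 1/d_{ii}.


For a diagonal matrix, the inverse has entries (D^{-1})_{ii} = 1/d_{ii}.
The diagonal entries are: d_{11} = -5, d_{22} = 3
We need (D^{-1})_{11} = 1/d_{11} = 1/-5 = -1/5

-1/5


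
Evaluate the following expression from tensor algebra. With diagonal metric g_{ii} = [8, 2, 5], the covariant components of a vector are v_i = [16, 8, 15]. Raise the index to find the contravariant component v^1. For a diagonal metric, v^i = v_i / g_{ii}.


To raise an index with a diagonal metric: v^i = v_i / g_{ii}.
For index 1: v_1 = 16, g_{11} = 8
v^1 = 16 / 8 = 2

2


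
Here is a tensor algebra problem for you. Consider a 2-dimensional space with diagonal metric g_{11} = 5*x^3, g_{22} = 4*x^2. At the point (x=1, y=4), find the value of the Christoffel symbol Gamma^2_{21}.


For a diagonal metric, Gamma^k_{ij} = (1/2) g^{kk} (dg_{ik}/dx_j + dg_{jk}/dx_i - dg_{ij}/dx_k).
The metric is diagonal, so g_{ab} = 0 for a != b.
At the given point: g_{11} = 5, g_{22} = 4
g^{22} = 1/4
dg_{22}/dx_1 = dg_{22}/dx_1 = 8
dg_{12}/dx_2 = 0 (off-diagonal)
dg_{21}/dx_2 = 0 (off-diagonal)
Numerator = 8 + 0 - 0 = 8
Gamma^2_{21} = 8 / (2 * 4) = 1

1


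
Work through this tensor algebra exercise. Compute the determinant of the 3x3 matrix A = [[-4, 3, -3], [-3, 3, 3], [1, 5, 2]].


Expanding along the first row, det(A) = a11*M_11 - a12*M_12 + a13*M_13, where M_1j is the (1,j) minor.
Minor M_11 = 3*2 - 3*5 = -9
Minor M_12 = -3*2 - 3*1 = -9
Minor M_13 = -3*5 - 3*1 = -18
det = -4*(-9) - 3*(-9) + -3*(-18)
    = 36 - -27 + 54
    = 117

117


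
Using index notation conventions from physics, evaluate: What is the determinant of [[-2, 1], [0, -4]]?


For a 2x2 matrix [[a, b], [c, d]], det = a*d - b*c.
a = -2, b = 1, c = 0, d = -4
a*d = -2 * -4 = 8
b*c = 1 * 0 = 0
det = 8 - 0 = 8

8


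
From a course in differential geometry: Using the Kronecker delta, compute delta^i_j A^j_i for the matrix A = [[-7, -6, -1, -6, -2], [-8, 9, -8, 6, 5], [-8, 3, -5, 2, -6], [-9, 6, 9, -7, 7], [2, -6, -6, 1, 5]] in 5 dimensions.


The contraction (trace) of a rank-2 tensor is the sum of its diagonal elements.
Diagonal entries: A[1,1] = -7, A[2,2] = 9, A[3,3] = -5, A[4,4] = -7, A[5,5] = 5
Tr(A) = -7 + 9 + -5 + -7 + 5 = -5

-5


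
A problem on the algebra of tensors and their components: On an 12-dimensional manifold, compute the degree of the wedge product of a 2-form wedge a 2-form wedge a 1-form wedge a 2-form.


The degree of a wedge product is the sum of the degrees of the individual forms.
Degrees: 2, 2, 1, 2
Total degree = 2 + 2 + 1 + 2 = 7

7


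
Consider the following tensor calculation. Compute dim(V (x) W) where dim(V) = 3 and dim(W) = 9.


The dimension of a tensor product is the product of dimensions.
dim(V) = 3, dim(W) = 9
dim(V (x) W) = 3 * 9 = 27

27


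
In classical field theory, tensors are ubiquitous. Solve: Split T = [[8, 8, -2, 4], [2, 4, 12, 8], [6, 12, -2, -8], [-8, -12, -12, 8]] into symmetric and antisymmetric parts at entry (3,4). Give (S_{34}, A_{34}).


T_{34} = -8
T_{43} = -12
S_{34} = (-8 + -12)/2 = -20/2 = -10
A_{34} = (-8 - -12)/2 = 4/2 = 2
Check: S + A = -10 + 2 = -8 = T_{34}.

(-10, 2)


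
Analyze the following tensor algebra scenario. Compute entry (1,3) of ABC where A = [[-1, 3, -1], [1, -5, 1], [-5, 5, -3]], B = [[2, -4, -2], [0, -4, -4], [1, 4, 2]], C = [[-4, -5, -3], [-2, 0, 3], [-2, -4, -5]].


(ABC)_{13} = sum_m (AB)_{1m} C_{m3}. First compute row 1 of AB.
(AB)_{11} = -1*2 + 3*0 + -1*1 = -3
(AB)_{12} = -1*-4 + 3*-4 + -1*4 = -12
(AB)_{13} = -1*-2 + 3*-4 + -1*2 = -12
Now contract with column 3 of C:
(AB)_{11} * C_{13} = -3 * -3 = 9
(AB)_{12} * C_{23} = -12 * 3 = -36
(AB)_{13} * C_{33} = -12 * -5 = 60
(ABC)_{13} = 9 + -36 + 60 = 33

33


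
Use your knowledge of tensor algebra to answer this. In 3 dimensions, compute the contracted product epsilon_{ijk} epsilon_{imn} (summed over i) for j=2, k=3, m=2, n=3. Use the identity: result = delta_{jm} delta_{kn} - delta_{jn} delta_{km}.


Using the identity: epsilon_{ijk} epsilon_{imn} = delta_{jm} delta_{kn} - delta_{jn} delta_{km}.
delta_{22} = 1
delta_{33} = 1
delta_{23} = 0
delta_{32} = 0
Result = 1 * 1 - 0 * 0 = 1 - 0 = 1

1


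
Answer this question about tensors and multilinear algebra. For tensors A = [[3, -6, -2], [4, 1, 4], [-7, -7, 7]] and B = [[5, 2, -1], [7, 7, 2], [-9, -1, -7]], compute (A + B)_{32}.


Tensor addition is component-wise: (A + B)_{ij} = A_{ij} + B_{ij}.
A_{32} = -7
B_{32} = -1
(A + B)_{32} = -7 + -1 = -8

-8


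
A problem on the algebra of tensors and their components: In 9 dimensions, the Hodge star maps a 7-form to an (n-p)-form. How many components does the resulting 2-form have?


The Hodge dual of a p-form on an n-dimensional manifold is an (n-p)-form.
n = 9, p = 7, so dual degree = 9 - 7 = 2
The number of components is C(n, n-p) = C(9, 2) = 36

36


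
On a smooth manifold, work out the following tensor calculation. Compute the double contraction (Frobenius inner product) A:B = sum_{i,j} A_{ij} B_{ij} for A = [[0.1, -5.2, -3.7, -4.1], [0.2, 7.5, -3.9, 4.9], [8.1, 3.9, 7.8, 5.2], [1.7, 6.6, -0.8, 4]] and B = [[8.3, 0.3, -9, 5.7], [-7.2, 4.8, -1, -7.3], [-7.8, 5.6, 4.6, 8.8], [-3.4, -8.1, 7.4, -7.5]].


A:B = sum over all i,j of A_{ij} * B_{ij}.
Row 1: 0.1*8.3=0.83, -5.2*0.3=-1.56, -3.7*-9=33.3, -4.1*5.7=-23.37 => row sum = 9.2
Row 2: 0.2*-7.2=-1.44, 7.5*4.8=36, -3.9*-1=3.9, 4.9*-7.3=-35.77 => row sum = 2.69
Row 3: 8.1*-7.8=-63.18, 3.9*5.6=21.84, 7.8*4.6=35.88, 5.2*8.8=45.76 => row sum = 40.3
Row 4: 1.7*-3.4=-5.78, 6.6*-8.1=-53.46, -0.8*7.4=-5.92, 4*-7.5=-30 => row sum = -95.16
Total = 9.2 + 2.69 + 40.3 + -95.16 = -42.97

-42.97


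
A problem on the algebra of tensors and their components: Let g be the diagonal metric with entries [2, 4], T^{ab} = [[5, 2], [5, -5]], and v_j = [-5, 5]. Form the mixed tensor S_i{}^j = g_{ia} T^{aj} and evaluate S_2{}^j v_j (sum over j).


Step 1: lower the first index. For a diagonal metric, g_{ia} T^{aj} = g_{ii} T^{ij} (no sum on i).
g_{22} = 4
S_2{}^1 = 4 * T^{21} = 4 * 5 = 20
S_2{}^2 = 4 * T^{22} = 4 * -5 = -20
Step 2: contract S_2{}^j with v_j.
S_2{}^1 * v_1 = 20 * -5 = -100
S_2{}^2 * v_2 = -20 * 5 = -100
Result = -100 + -100 = -200

-200


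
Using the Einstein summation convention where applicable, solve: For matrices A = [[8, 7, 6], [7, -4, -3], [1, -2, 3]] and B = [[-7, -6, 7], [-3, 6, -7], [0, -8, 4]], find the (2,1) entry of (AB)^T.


(AB)^T_{ij} = (AB)_{ji} = sum_k A_{jk} B_{ki}.
For i=2, j=1 we need (AB)_{12}:
A_{11} * B_{12} = 8 * -6 = -48
A_{12} * B_{22} = 7 * 6 = 42
A_{13} * B_{32} = 6 * -8 = -48
Sum = -48 + 42 + -48 = -54

-54


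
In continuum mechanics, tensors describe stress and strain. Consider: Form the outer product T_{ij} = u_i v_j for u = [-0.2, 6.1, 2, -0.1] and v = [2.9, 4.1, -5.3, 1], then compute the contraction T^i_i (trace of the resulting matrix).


The outer product gives T_{ij} = u_i v_j.
The trace (contraction) is Tr(T) = sum_i T_{ii} = sum_i u_i v_i.
Diagonal entries:
T_{11} = u_1 * v_1 = -0.2 * 2.9 = -0.58
T_{22} = u_2 * v_2 = 6.1 * 4.1 = 25.01
T_{33} = u_3 * v_3 = 2 * -5.3 = -10.6
T_{44} = u_4 * v_4 = -0.1 * 1 = -0.1
Tr(T) = -0.58 + 25.01 + -10.6 + -0.1 = 13.73

13.73


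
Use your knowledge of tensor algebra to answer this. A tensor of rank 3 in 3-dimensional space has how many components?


The number of components of a rank-r tensor in d dimensions is d^r.
Here d = 3 and r = 3.
3^3 = 27

27


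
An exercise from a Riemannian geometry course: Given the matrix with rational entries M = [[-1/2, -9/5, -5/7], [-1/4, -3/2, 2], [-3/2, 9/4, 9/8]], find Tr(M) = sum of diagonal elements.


The trace is the sum of diagonal entries.
Diagonal: M[1,1] = -1/2, M[2,2] = -3/2, M[3,3] = 9/8
Tr(M) = -1/2 + -3/2 + 9/8
Computing step by step:
After adding M[1,1]: -1/2
After adding M[2,2]: -2
After adding M[3,3]: -7/8
Tr(M) = -7/8

-7/8


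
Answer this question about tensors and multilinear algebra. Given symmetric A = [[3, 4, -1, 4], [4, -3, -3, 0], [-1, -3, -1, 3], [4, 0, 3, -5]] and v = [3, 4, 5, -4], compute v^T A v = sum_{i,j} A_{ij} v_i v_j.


First compute Av:
(Av)_1 = 3*3 + 4*4 + -1*5 + 4*-4 = 4
(Av)_2 = 4*3 + -3*4 + -3*5 + 0*-4 = -15
(Av)_3 = -1*3 + -3*4 + -1*5 + 3*-4 = -32
(Av)_4 = 4*3 + 0*4 + 3*5 + -5*-4 = 47
Av = [4, -15, -32, 47]
Then v^T (Av) = 3*4 + 4*-15 + 5*-32 + -4*47
= 12 + -60 + -160 + -188 = -396

-396


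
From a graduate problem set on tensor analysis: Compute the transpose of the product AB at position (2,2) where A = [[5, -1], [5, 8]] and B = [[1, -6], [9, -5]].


(AB)^T_{ij} = (AB)_{ji} = sum_k A_{jk} B_{ki}.
For i=2, j=2 we need (AB)_{22}:
A_{21} * B_{12} = 5 * -6 = -30
A_{22} * B_{22} = 8 * -5 = -40
Sum = -30 + -40 = -70

-70


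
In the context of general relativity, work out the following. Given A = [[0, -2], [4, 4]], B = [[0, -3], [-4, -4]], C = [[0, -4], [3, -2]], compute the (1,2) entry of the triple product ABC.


(ABC)_{12} = sum_m (AB)_{1m} C_{m2}. First compute row 1 of AB.
(AB)_{11} = 0*0 + -2*-4 = 8
(AB)_{12} = 0*-3 + -2*-4 = 8
Now contract with column 2 of C:
(AB)_{11} * C_{12} = 8 * -4 = -32
(AB)_{12} * C_{22} = 8 * -2 = -16
(ABC)_{12} = -32 + -16 = -48

-48


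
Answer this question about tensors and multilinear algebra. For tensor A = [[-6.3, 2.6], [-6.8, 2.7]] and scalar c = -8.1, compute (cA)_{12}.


Scalar multiplication: (cA)_{ij} = c * A_{ij}.
c = -8.1
A_{12} = 2.6
(cA)_{12} = -8.1 * 2.6 = -21.06

-21.06


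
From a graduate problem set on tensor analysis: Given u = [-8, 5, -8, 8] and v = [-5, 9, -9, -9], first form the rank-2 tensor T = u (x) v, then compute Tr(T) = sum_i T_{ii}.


The outer product gives T_{ij} = u_i v_j.
The trace (contraction) is Tr(T) = sum_i T_{ii} = sum_i u_i v_i.
Diagonal entries:
T_{11} = u_1 * v_1 = -8 * -5 = 40
T_{22} = u_2 * v_2 = 5 * 9 = 45
T_{33} = u_3 * v_3 = -8 * -9 = 72
T_{44} = u_4 * v_4 = 8 * -9 = -72
Tr(T) = 40 + 45 + 72 + -72 = 85

85


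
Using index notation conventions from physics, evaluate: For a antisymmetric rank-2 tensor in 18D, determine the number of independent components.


A antisymmetric rank-2 tensor in d dimensions has d(d-1)/2 independent components.
d = 18
d(d-1)/2 = 18 * 17 / 2 = 306 / 2 = 153

153


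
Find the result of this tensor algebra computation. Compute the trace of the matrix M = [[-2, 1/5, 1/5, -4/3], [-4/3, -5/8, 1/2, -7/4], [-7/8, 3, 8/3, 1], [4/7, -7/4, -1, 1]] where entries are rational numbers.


The trace is the sum of diagonal entries.
Diagonal: M[1,1] = -2, M[2,2] = -5/8, M[3,3] = 8/3, M[4,4] = 1
Tr(M) = -2 + -5/8 + 8/3 + 1
Computing step by step:
After adding M[1,1]: -2
After adding M[2,2]: -21/8
After adding M[3,3]: 1/24
After adding M[4,4]: 25/24
Tr(M) = 25/24

25/24


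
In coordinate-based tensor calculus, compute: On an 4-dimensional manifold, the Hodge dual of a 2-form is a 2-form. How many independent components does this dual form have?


The Hodge dual of a p-form on an n-dimensional manifold is an (n-p)-form.
n = 4, p = 2, so dual degree = 4 - 2 = 2
The number of components is C(n, n-p) = C(4, 2) = 6

6


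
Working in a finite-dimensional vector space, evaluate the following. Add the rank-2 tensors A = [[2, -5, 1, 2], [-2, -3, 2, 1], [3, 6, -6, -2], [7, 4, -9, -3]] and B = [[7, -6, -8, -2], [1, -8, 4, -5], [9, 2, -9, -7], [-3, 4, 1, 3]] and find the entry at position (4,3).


Tensor addition is component-wise: (A + B)_{ij} = A_{ij} + B_{ij}.
A_{43} = -9
B_{43} = 1
(A + B)_{43} = -9 + 1 = -8

-8


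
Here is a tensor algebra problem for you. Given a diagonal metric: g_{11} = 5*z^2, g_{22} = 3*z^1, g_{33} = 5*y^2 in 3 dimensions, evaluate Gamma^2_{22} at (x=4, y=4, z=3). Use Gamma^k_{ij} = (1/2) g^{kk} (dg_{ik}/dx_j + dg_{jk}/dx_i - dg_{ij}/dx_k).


For a diagonal metric, Gamma^k_{ij} = (1/2) g^{kk} (dg_{ik}/dx_j + dg_{jk}/dx_i - dg_{ij}/dx_k).
The metric is diagonal, so g_{ab} = 0 for a != b.
At the given point: g_{11} = 45, g_{22} = 9, g_{33} = 80
g^{22} = 1/9
dg_{22}/dx_2 = dg_{22}/dx_2 = 0
dg_{22}/dx_2 = dg_{22}/dx_2 = 0
dg_{22}/dx_2 = dg_{22}/dx_2 = 0
Numerator = 0 + 0 - 0 = 0
Gamma^2_{22} = 0 / (2 * 9) = 0

0


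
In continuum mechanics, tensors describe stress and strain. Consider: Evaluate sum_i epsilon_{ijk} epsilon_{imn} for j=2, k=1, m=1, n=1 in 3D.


Using the identity: epsilon_{ijk} epsilon_{imn} = delta_{jm} delta_{kn} - delta_{jn} delta_{km}.
delta_{21} = 0
delta_{11} = 1
delta_{21} = 0
delta_{11} = 1
Result = 0 * 1 - 0 * 1 = 0 - 0 = 0

0


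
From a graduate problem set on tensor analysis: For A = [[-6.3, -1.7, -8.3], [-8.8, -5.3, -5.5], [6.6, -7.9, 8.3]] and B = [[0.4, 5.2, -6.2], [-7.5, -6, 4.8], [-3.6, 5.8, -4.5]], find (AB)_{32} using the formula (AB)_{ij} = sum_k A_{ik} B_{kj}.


(AB)_{ij} = sum_k A_{ik} B_{kj}.
For i=3, j=2:
A_{31} * B_{12} = 6.6 * 5.2 = 34.32
A_{32} * B_{22} = -7.9 * -6 = 47.4
A_{33} * B_{32} = 8.3 * 5.8 = 48.14
Sum = 34.32 + 47.4 + 48.14 = 129.86

129.86


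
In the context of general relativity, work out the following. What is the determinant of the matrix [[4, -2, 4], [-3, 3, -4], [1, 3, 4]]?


Expanding along the first row, det(A) = a11*M_11 - a12*M_12 + a13*M_13, where M_1j is the (1,j) minor.
Minor M_11 = 3*4 - -4*3 = 24
Minor M_12 = -3*4 - -4*1 = -8
Minor M_13 = -3*3 - 3*1 = -12
det = 4*(24) - -2*(-8) + 4*(-12)
    = 96 - 16 + -48
    = 32

32


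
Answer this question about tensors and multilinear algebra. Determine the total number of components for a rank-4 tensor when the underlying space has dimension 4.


The number of components of a rank-r tensor in d dimensions is d^r.
Here d = 4 and r = 4.
4^4 = 256

256


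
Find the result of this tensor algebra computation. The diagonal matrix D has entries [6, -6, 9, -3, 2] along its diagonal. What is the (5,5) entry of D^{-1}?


For a diagonal matrix, the inverse has entries (D^{-1})_{ii} = 1/d_{ii}.
The diagonal entries are: d_{11} = 6, d_{22} = -6, d_{33} = 9, d_{44} = -3, d_{55} = 2
We need (D^{-1})_{55} = 1/d_{55} = 1/2 = 1/2

1/2


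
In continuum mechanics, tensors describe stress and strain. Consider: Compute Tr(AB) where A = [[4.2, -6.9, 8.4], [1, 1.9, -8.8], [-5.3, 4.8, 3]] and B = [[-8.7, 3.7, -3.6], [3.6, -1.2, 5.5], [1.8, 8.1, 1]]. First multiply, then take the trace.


Tr(AB) = sum_i (AB)_{ii} where (AB)_{ii} = sum_k A_{ik} B_{ki}.
(AB)_{11} = 4.2*-8.7 + -6.9*3.6 + 8.4*1.8 = -46.26
(AB)_{22} = 1*3.7 + 1.9*-1.2 + -8.8*8.1 = -69.86
(AB)_{33} = -5.3*-3.6 + 4.8*5.5 + 3*1 = 48.48
Tr(AB) = -46.26 + -69.86 + 48.48 = -67.64

-67.64


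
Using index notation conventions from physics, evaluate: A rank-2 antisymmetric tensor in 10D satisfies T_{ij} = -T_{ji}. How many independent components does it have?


An antisymmetric rank-2 tensor satisfies A_{ij} = -A_{ji}, so diagonal entries are zero.
The independent components are the upper-triangular entries: C(n, 2) = n(n-1)/2.
n = 10
C(10, 2) = 10 * 9 / 2 = 90 / 2 = 45

45


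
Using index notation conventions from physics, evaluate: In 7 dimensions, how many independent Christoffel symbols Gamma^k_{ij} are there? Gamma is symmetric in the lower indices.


Christoffel symbols Gamma^k_{ij} are symmetric in i,j, so there are d * d(d+1)/2 independent symbols.
d = 7
d(d+1)/2 = 7 * 8 / 2 = 28
Total = 7 * 28 = 196

196


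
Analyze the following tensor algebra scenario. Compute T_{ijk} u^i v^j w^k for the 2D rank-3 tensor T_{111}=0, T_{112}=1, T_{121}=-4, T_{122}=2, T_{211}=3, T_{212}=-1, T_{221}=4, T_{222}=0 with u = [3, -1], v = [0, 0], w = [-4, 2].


S = sum over i,j,k of T_{ijk} u_i v_j w_k. Expanding all 8 terms:
T_{111}*u_1*v_1*w_1 = 0*3*0*-4 = 0  (running total: 0)
T_{112}*u_1*v_1*w_2 = 1*3*0*2 = 0  (running total: 0)
T_{121}*u_1*v_2*w_1 = -4*3*0*-4 = 0  (running total: 0)
T_{122}*u_1*v_2*w_2 = 2*3*0*2 = 0  (running total: 0)
T_{211}*u_2*v_1*w_1 = 3*-1*0*-4 = 0  (running total: 0)
T_{212}*u_2*v_1*w_2 = -1*-1*0*2 = 0  (running total: 0)
T_{221}*u_2*v_2*w_1 = 4*-1*0*-4 = 0  (running total: 0)
T_{222}*u_2*v_2*w_2 = 0*-1*0*2 = 0  (running total: 0)
S = 0

0
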